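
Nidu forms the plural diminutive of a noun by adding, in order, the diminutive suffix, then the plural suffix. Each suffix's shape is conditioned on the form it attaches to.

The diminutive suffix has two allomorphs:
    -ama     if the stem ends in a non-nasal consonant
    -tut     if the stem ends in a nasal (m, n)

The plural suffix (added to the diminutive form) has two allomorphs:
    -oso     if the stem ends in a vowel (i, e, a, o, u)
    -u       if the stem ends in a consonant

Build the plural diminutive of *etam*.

etamtutu

Since the final consonant of *etam* is /m/ (a nasal), it takes -tut, giving *etamtut*.
The final sound of the diminutive form *etamtut* is /t/, which is a consonant, so the plural suffix is -u, giving *etamtutu*.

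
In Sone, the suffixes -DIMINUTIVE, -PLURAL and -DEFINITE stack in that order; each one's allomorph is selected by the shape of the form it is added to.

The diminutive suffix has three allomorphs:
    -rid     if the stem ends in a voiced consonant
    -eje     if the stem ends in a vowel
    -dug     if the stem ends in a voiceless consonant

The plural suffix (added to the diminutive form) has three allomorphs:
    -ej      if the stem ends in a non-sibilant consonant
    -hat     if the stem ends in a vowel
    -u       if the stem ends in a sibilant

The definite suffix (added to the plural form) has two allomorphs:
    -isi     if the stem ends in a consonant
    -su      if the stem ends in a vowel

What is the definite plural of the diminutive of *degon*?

The final sound of *degon* is /n/, which is a voiced consonant, so the diminutive suffix is -rid, giving *degonrid*.
The diminutive form *degonrid* — final sound /d/ (a non-sibilant consonant) → -ej → *degonridej*.
The final sound of the plural form *degonridej* is /j/, which is a consonant, so the definite suffix is -isi, giving *degonridejisi*.

degonridejisi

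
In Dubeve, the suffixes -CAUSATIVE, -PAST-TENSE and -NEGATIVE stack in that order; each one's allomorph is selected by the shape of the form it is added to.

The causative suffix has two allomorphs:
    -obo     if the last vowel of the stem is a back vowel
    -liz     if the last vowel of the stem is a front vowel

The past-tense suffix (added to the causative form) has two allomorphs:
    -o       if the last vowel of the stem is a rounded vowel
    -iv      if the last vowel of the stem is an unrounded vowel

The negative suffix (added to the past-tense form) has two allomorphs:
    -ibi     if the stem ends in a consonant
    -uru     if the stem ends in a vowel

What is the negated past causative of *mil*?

The last vowel of *mil* is /i/, which is a front vowel, so the causative suffix is -liz, giving *milliz*.
Since the last vowel of the causative form *milliz* is /i/ (an unrounded vowel), it takes -iv, giving *milliziv*.
Since the final sound of the past-tense form *milliziv* is /v/ (a consonant), it takes -ibi, giving *millizivibi*.

millizivibi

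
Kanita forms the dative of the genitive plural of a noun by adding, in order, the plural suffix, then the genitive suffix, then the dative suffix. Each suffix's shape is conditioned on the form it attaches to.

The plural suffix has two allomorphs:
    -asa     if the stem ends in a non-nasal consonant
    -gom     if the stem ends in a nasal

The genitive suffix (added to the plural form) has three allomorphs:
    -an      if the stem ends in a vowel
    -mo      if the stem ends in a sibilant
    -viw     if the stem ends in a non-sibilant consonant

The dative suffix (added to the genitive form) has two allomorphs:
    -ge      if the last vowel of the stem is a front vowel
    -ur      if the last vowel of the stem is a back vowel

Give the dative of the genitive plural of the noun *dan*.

dangomviwge

Since the final consonant of *dan* is /n/ (a nasal), it takes -gom, giving *dangom*.
Since the final sound of the plural form *dangom* is /m/ (a non-sibilant consonant), it takes -viw, giving *dangomviw*.
The last vowel of the genitive form *dangomviw* is /i/, which is a front vowel, so the dative suffix is -ge, giving *dangomviwge*.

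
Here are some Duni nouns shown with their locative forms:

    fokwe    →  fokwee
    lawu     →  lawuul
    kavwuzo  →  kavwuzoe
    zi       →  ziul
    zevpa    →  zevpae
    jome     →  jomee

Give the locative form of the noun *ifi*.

ifiul

The pattern is height harmony: -ul when the last vowel of the stem is a high vowel (*lawu*, *zi*); -e when the last vowel of the stem is a non-high vowel (*fokwe*, *kavwuzo*, *zevpa*, *jome*).
Since the last vowel of *ifi* is /i/ (a high vowel), it takes -ul, giving *ifiul*.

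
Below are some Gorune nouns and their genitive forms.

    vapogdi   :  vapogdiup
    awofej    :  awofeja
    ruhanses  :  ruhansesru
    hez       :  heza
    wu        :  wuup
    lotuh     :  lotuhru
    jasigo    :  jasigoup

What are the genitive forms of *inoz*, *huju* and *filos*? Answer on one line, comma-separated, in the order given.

The pattern is voicing of the final sound: -ru when the stem ends in a voiceless consonant (*ruhanses*, *lotuh*); -a when the stem ends in a voiced consonant (*awofej*, *hez*); -up when the stem ends in a vowel (*vapogdi*, *wu*, *jasigo*).
*inoz*: final sound = /z/, a voiced consonant → -a → *inoza*.
Since the final sound of *huju* is /u/ (a vowel), it takes -up, giving *hujuup*.
*filos* — final sound /s/ (a voiceless consonant) → -ru → *filosru*.

inoza, hujuup, filosru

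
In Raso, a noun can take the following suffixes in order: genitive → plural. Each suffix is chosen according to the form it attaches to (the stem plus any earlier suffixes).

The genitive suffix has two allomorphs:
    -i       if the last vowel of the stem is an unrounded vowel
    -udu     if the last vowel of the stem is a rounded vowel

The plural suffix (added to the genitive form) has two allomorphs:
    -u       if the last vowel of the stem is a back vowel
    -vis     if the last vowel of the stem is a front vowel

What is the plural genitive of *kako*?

The last vowel of *kako* is /o/, which is a rounded vowel, so the genitive suffix is -udu, giving *kakoudu*.
The genitive form *kakoudu*: last vowel = /u/, a back vowel → -u → *kakouduu*.

kakouduu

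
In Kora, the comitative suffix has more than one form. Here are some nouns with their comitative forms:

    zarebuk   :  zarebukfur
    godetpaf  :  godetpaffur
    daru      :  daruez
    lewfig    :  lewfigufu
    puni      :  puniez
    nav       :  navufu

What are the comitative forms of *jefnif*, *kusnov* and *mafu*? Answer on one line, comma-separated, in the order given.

The pattern is voicing of the final sound: -fur when the stem ends in a voiceless consonant (*zarebuk*, *godetpaf*); -ufu when the stem ends in a voiced consonant (*lewfig*, *nav*); -ez when the stem ends in a vowel (*daru*, *puni*).
The final sound of *jefnif* is /f/, which is a voiceless consonant, so the suffix is -fur, giving *jefniffur*.
*kusnov* — final sound /v/ (a voiced consonant) → -ufu → *kusnovufu*.
*mafu*: final sound = /u/, a vowel → -ez → *mafuez*.

jefniffur, kusnovufu, mafuez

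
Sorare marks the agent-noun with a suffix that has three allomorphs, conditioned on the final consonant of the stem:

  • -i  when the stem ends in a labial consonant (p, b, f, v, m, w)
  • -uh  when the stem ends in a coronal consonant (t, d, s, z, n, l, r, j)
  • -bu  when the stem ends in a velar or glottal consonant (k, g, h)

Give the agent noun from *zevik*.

zevikbu

*zevik* — final consonant /k/ (velar/glottal) → -bu → *zevikbu*.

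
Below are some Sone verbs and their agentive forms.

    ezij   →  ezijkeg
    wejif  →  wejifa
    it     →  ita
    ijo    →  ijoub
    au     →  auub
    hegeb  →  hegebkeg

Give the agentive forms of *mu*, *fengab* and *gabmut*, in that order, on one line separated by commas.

The alternation tracks the final sound of the stem — -a when the stem ends in a voiceless consonant (*wejif*, *it*); -keg when the stem ends in a voiced consonant (*ezij*, *hegeb*); -ub when the stem ends in a vowel (*ijo*, *au*).
*mu*: final sound = /u/, a vowel → -ub → *muub*.
*fengab*: final sound = /b/, a voiced consonant → -keg → *fengabkeg*.
*gabmut*: final sound = /t/, a voiceless consonant → -a → *gabmuta*.

muub, fengabkeg, gabmuta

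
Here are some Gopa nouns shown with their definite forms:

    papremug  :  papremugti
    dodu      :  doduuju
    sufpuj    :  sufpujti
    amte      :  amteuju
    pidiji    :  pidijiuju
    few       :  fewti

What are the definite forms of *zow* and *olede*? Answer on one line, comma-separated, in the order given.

Looking at the final sound of each stem: -ti when the stem ends in a consonant (*papremug*, *sufpuj*, *few*); -uju when the stem ends in a vowel (*dodu*, *amte*, *pidiji*).
*zow*: final sound = /w/, a consonant → -ti → *zowti*.
*olede* — final sound /e/ (a vowel) → -uju → *oledeuju*.

zowti, oledeuju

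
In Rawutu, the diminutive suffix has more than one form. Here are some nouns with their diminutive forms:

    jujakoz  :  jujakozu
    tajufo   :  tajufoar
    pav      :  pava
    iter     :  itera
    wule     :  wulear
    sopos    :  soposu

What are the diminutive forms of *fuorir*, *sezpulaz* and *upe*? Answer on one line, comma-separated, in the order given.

The alternation tracks the final sound of the stem — -u when the stem ends in a sibilant (*jujakoz*, *sopos*); -a when the stem ends in a non-sibilant consonant (*pav*, *iter*); -ar when the stem ends in a vowel (*tajufo*, *wule*).
The final sound of *fuorir* is /r/, which is a non-sibilant consonant, so the suffix is -a, giving *fuorira*.
The final sound of *sezpulaz* is /z/, which is a sibilant, so the suffix is -u, giving *sezpulazu*.
Since the final sound of *upe* is /e/ (a vowel), it takes -ar, giving *upear*.

fuorira, sezpulazu, upear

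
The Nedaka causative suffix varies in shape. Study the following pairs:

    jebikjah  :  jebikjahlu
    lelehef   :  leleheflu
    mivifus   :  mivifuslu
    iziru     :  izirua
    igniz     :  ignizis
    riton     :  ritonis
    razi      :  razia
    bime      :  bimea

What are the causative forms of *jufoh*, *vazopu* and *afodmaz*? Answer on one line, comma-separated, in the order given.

The pattern is voicing of the final sound: -lu when the stem ends in a voiceless consonant (*jebikjah*, *lelehef*, *mivifus*); -is when the stem ends in a voiced consonant (*igniz*, *riton*); -a when the stem ends in a vowel (*iziru*, *razi*, *bime*).
The final sound of *jufoh* is /h/, which is a voiceless consonant, so the suffix is -lu, giving *jufohlu*.
*vazopu*: final sound = /u/, a vowel → -a → *vazopua*.
Since the final sound of *afodmaz* is /z/ (a voiced consonant), it takes -is, giving *afodmazis*.

jufohlu, vazopua, afodmazis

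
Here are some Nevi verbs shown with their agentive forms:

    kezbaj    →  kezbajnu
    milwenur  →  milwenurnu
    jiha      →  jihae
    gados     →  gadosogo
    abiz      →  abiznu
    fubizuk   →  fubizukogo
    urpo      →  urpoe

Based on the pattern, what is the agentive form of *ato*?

The alternation tracks the final sound of the stem — -ogo when the stem ends in a voiceless consonant (*gados*, *fubizuk*); -nu when the stem ends in a voiced consonant (*kezbaj*, *milwenur*, *abiz*); -e when the stem ends in a vowel (*jiha*, *urpo*).
Since the final sound of *ato* is /o/ (a vowel), it takes -e, giving *atoe*.

atoe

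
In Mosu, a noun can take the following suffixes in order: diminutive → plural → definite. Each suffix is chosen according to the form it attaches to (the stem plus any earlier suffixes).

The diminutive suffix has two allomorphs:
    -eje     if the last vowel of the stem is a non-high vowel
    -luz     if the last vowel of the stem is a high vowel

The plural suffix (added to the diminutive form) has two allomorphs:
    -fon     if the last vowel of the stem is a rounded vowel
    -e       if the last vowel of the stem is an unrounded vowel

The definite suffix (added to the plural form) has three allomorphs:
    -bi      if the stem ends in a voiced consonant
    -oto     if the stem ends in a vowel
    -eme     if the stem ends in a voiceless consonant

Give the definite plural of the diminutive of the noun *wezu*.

wezuluzfonbi

Since the last vowel of *wezu* is /u/ (a high vowel), it takes -luz, giving *wezuluz*.
The diminutive form *wezuluz*: last vowel = /u/, a rounded vowel → -fon → *wezuluzfon*.
The final sound of the plural form *wezuluzfon* is /n/, which is a voiced consonant, so the definite suffix is -bi, giving *wezuluzfonbi*.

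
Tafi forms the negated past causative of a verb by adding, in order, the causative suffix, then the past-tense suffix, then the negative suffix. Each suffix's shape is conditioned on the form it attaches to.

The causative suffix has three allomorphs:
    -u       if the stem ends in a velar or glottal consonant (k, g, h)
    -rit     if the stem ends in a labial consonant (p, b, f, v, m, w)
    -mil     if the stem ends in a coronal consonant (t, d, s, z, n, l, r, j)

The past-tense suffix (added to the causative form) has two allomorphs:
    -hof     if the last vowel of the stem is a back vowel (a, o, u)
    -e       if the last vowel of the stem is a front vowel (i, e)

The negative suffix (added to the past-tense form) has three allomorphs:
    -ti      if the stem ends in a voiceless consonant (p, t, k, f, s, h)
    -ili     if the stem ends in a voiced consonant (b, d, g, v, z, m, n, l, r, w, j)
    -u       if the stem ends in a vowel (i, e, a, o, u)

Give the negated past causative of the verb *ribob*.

ribobriteu

*ribob* — final consonant /b/ (labial) → -rit → *ribobrit*.
The causative form *ribobrit*: last vowel = /i/, a front vowel → -e → *ribobrite*.
Since the final sound of the past-tense form *ribobrite* is /e/ (a vowel), it takes -u, giving *ribobriteu*.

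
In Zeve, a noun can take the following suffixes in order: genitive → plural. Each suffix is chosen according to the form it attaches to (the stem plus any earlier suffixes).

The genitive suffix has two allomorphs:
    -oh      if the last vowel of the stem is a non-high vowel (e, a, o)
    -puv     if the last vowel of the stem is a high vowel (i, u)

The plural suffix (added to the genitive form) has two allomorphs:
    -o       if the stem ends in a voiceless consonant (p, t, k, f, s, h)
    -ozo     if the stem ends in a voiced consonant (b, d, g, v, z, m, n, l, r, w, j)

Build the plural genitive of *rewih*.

rewihpuvozo

*rewih*: last vowel = /i/, a high vowel → -puv → *rewihpuv*.
The genitive form *rewihpuv*: final consonant = /v/, voiced → -ozo → *rewihpuvozo*.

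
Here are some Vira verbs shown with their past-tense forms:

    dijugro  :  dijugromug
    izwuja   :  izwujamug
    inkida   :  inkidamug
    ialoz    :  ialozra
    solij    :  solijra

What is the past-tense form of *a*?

The suffix is conditioned by the final sound: -ra when the stem ends in a consonant (*ialoz*, *solij*); -mug when the stem ends in a vowel (*dijugro*, *izwuja*, *inkida*).
*a*: final sound = /a/, a vowel → -mug → *amug*.

amug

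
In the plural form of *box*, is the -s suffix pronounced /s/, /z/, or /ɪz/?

/ɪz/

The stem *box* ends in a sibilant (/s, z, ʃ, ʒ, tʃ, dʒ/).
The plural suffix surfaces as /ɪz/ after sibilants, /s/ after other voiceless consonants, and /z/ after other voiced sounds.
So the plural -s on *box* is pronounced /ɪz/.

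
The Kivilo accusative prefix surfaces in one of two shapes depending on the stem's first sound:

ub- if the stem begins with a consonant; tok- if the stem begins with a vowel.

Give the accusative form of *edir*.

tokedir

The first sound of *edir* is /e/, which is a vowel, so the prefix is tok-, giving *tokedir*.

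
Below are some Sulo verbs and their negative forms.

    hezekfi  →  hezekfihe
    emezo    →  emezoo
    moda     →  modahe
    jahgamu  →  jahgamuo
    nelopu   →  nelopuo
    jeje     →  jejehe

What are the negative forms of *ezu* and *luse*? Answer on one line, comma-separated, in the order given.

ezuo, lusehe

The suffix is conditioned by the last vowel: -o when the last vowel of the stem is a rounded vowel (*emezo*, *jahgamu*, *nelopu*); -he when the last vowel of the stem is an unrounded vowel (*hezekfi*, *moda*, *jeje*).
*ezu*: last vowel = /u/, a rounded vowel → -o → *ezuo*.
Since the last vowel of *luse* is /e/ (an unrounded vowel), it takes -he, giving *lusehe*.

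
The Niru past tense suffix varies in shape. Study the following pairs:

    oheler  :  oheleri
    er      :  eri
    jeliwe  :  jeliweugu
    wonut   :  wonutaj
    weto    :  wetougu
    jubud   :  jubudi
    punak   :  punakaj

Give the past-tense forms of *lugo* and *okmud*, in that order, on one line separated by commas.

lugougu, okmudi

The pattern is voicing of the final sound: -aj when the stem ends in a voiceless consonant (*wonut*, *punak*); -i when the stem ends in a voiced consonant (*oheler*, *er*, *jubud*); -ugu when the stem ends in a vowel (*jeliwe*, *weto*).
*lugo*: final sound = /o/, a vowel → -ugu → *lugougu*.
*okmud* — final sound /d/ (a voiced consonant) → -i → *okmudi*.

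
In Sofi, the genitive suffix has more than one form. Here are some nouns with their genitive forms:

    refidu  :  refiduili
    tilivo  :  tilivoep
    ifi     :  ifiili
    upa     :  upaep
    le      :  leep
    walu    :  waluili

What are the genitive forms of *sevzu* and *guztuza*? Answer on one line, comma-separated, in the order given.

The pattern is height harmony: -ili when the last vowel of the stem is a high vowel (*refidu*, *ifi*, *walu*); -ep when the last vowel of the stem is a non-high vowel (*tilivo*, *upa*, *le*).
Since the last vowel of *sevzu* is /u/ (a high vowel), it takes -ili, giving *sevzuili*.
Since the last vowel of *guztuza* is /a/ (a non-high vowel), it takes -ep, giving *guztuzaep*.

sevzuili, guztuzaep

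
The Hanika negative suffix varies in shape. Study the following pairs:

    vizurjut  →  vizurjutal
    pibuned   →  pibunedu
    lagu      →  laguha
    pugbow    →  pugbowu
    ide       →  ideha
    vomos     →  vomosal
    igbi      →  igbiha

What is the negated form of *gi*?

Looking at the final sound of each stem: -al when the stem ends in a voiceless consonant (*vizurjut*, *vomos*); -u when the stem ends in a voiced consonant (*pibuned*, *pugbow*); -ha when the stem ends in a vowel (*lagu*, *ide*, *igbi*).
The final sound of *gi* is /i/, which is a vowel, so the suffix is -ha, giving *giha*.

giha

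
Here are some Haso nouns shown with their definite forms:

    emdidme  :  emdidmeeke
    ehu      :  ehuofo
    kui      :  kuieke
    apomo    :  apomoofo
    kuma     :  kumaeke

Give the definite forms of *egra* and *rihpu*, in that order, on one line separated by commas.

egraeke, rihpuofo

The pattern is rounding harmony: -ofo when the last vowel of the stem is a rounded vowel (*ehu*, *apomo*); -eke when the last vowel of the stem is an unrounded vowel (*emdidme*, *kui*, *kuma*).
*egra* — last vowel /a/ (an unrounded vowel) → -eke → *egraeke*.
Since the last vowel of *rihpu* is /u/ (a rounded vowel), it takes -ofo, giving *rihpuofo*.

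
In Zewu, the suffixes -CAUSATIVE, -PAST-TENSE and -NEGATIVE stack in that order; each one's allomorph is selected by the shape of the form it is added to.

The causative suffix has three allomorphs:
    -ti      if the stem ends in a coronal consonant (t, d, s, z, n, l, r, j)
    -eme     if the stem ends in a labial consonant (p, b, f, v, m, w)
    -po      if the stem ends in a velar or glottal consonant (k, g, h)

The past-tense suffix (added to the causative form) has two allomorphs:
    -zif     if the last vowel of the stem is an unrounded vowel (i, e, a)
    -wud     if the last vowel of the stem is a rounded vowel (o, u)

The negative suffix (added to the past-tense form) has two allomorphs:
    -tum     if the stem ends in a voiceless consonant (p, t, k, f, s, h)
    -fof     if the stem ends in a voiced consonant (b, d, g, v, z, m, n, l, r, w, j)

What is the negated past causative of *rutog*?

rutogpowudfof

The final consonant of *rutog* is /g/, which is velar/glottal, so the causative suffix is -po, giving *rutogpo*.
The causative form *rutogpo*: last vowel = /o/, a rounded vowel → -wud → *rutogpowud*.
The past-tense form *rutogpowud* — final consonant /d/ (voiced) → -fof → *rutogpowudfof*.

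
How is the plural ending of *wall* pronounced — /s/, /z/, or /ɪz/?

/z/

The stem *wall* ends in a voiced non-sibilant sound.
The plural suffix surfaces as /ɪz/ after sibilants, /s/ after other voiceless consonants, and /z/ after other voiced sounds.
So the plural -s on *wall* is pronounced /z/.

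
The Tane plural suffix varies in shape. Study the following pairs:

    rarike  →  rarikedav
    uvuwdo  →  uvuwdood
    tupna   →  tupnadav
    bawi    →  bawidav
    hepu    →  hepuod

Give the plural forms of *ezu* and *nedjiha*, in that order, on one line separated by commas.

The pattern is rounding harmony: -od when the last vowel of the stem is a rounded vowel (*uvuwdo*, *hepu*); -dav when the last vowel of the stem is an unrounded vowel (*rarike*, *tupna*, *bawi*).
The last vowel of *ezu* is /u/, which is a rounded vowel, so the suffix is -od, giving *ezuod*.
*nedjiha* — last vowel /a/ (an unrounded vowel) → -dav → *nedjihadav*.

ezuod, nedjihadav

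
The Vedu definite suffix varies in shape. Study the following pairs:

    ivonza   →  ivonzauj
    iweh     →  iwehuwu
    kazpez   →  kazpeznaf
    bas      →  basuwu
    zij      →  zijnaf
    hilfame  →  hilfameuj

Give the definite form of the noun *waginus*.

waginusuwu

Looking at the final sound of each stem: -uwu when the stem ends in a voiceless consonant (*iweh*, *bas*); -naf when the stem ends in a voiced consonant (*kazpez*, *zij*); -uj when the stem ends in a vowel (*ivonza*, *hilfame*).
Since the final sound of *waginus* is /s/ (a voiceless consonant), it takes -uwu, giving *waginusuwu*.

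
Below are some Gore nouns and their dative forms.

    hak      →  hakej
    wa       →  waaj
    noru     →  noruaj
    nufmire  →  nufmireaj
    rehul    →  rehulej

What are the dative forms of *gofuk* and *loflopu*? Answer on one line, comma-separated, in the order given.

gofukej, loflopuaj

The alternation tracks the final sound of the stem — -ej when the stem ends in a consonant (*hak*, *rehul*); -aj when the stem ends in a vowel (*wa*, *noru*, *nufmire*).
The final sound of *gofuk* is /k/, which is a consonant, so the suffix is -ej, giving *gofukej*.
*loflopu* — final sound /u/ (a vowel) → -aj → *loflopuaj*.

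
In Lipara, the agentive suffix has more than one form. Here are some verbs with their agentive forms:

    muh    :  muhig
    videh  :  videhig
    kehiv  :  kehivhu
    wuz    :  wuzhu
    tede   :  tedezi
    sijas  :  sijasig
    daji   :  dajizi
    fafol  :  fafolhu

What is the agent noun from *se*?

sezi

The suffix is conditioned by the final sound: -ig when the stem ends in a voiceless consonant (*muh*, *videh*, *sijas*); -hu when the stem ends in a voiced consonant (*kehiv*, *wuz*, *fafol*); -zi when the stem ends in a vowel (*tede*, *daji*).
Since the final sound of *se* is /e/ (a vowel), it takes -zi, giving *sezi*.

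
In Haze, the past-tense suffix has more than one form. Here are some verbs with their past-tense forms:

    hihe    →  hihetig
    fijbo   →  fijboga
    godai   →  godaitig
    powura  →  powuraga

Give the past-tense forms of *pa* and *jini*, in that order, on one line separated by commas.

The alternation tracks the last vowel of the stem — -tig when the last vowel of the stem is a front vowel (*hihe*, *godai*); -ga when the last vowel of the stem is a back vowel (*fijbo*, *powura*).
The last vowel of *pa* is /a/, which is a back vowel, so the suffix is -ga, giving *paga*.
Since the last vowel of *jini* is /i/ (a front vowel), it takes -tig, giving *jinitig*.

paga, jinitig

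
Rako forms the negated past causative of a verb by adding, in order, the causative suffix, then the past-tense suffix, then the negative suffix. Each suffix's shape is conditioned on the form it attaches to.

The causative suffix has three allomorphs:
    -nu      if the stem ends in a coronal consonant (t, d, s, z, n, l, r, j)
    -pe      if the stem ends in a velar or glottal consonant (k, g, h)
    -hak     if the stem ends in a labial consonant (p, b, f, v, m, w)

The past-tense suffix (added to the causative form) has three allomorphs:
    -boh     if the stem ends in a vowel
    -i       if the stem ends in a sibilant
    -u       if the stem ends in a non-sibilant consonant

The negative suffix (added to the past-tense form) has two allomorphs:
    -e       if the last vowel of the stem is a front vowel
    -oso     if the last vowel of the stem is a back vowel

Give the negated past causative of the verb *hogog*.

Since the final consonant of *hogog* is /g/ (velar/glottal), it takes -pe, giving *hogogpe*.
The causative form *hogogpe* — final sound /e/ (a vowel) → -boh → *hogogpeboh*.
Since the last vowel of the past-tense form *hogogpeboh* is /o/ (a back vowel), it takes -oso, giving *hogogpebohoso*.

hogogpebohoso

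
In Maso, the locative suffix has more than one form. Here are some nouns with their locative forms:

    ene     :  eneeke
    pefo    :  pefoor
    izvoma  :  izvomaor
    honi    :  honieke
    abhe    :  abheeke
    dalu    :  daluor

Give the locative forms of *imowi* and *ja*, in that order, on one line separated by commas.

imowieke, jaor

The pattern is front/back vowel harmony: -eke when the last vowel of the stem is a front vowel (*ene*, *honi*, *abhe*); -or when the last vowel of the stem is a back vowel (*pefo*, *izvoma*, *dalu*).
*imowi*: last vowel = /i/, a front vowel → -eke → *imowieke*.
*ja* — last vowel /a/ (a back vowel) → -or → *jaor*.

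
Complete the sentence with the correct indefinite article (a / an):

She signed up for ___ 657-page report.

The indefinite article is chosen by the initial *sound* of the following word, not its spelling.
The number *657* is spoken "six hundred …", beginning with /sɪks/ — a consonant sound.
So the article is *a*: She signed up for a 657-page report.

a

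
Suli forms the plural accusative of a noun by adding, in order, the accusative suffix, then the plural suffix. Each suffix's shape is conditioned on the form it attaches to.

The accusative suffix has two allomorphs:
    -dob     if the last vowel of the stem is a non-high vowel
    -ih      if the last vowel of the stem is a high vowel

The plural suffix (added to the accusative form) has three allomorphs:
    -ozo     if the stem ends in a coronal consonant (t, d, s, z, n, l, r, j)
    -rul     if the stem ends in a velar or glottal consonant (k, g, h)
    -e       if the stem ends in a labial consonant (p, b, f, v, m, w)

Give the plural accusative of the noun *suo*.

Since the last vowel of *suo* is /o/ (a non-high vowel), it takes -dob, giving *suodob*.
The accusative form *suodob* — final consonant /b/ (labial) → -e → *suodobe*.

suodobe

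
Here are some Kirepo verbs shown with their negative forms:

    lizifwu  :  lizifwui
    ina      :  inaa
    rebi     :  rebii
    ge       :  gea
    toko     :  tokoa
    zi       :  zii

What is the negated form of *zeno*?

Looking at the last vowel of each stem: -i when the last vowel of the stem is a high vowel (*lizifwu*, *rebi*, *zi*); -a when the last vowel of the stem is a non-high vowel (*ina*, *ge*, *toko*).
*zeno* — last vowel /o/ (a non-high vowel) → -a → *zenoa*.

zenoa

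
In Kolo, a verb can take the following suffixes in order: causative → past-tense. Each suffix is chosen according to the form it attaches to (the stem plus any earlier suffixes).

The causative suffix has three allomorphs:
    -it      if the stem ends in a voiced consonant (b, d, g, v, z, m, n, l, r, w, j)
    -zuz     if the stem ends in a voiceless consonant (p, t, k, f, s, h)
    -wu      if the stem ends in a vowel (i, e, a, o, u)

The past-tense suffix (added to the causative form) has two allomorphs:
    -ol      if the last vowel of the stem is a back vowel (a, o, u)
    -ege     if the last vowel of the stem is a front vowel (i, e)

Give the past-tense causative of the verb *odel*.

odelitege

*odel*: final sound = /l/, a voiced consonant → -it → *odelit*.
The last vowel of the causative form *odelit* is /i/, which is a front vowel, so the past-tense suffix is -ege, giving *odelitege*.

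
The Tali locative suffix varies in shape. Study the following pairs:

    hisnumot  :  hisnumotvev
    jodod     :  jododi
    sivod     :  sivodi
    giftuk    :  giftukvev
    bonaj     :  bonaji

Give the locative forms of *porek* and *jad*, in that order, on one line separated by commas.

Looking at the final consonant of each stem: -vev when the stem ends in a voiceless consonant (*hisnumot*, *giftuk*); -i when the stem ends in a voiced consonant (*jodod*, *sivod*, *bonaj*).
Since the final consonant of *porek* is /k/ (voiceless), it takes -vev, giving *porekvev*.
Since the final consonant of *jad* is /d/ (voiced), it takes -i, giving *jadi*.

porekvev, jadi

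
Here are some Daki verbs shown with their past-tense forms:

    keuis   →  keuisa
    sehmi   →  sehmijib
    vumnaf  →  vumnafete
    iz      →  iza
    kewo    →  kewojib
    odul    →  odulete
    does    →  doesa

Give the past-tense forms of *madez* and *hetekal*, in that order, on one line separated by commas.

Looking at the final sound of each stem: -a when the stem ends in a sibilant (*keuis*, *iz*, *does*); -ete when the stem ends in a non-sibilant consonant (*vumnaf*, *odul*); -jib when the stem ends in a vowel (*sehmi*, *kewo*).
*madez* — final sound /z/ (a sibilant) → -a → *madeza*.
Since the final sound of *hetekal* is /l/ (a non-sibilant consonant), it takes -ete, giving *hetekalete*.

madeza, hetekalete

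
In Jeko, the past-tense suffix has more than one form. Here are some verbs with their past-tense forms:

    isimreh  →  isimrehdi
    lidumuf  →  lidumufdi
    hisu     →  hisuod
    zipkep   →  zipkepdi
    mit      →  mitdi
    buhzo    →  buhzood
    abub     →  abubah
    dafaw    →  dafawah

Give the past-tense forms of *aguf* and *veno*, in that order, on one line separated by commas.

agufdi, venood

The pattern is voicing of the final sound: -di when the stem ends in a voiceless consonant (*isimreh*, *lidumuf*, *zipkep*, *mit*); -ah when the stem ends in a voiced consonant (*abub*, *dafaw*); -od when the stem ends in a vowel (*hisu*, *buhzo*).
Since the final sound of *aguf* is /f/ (a voiceless consonant), it takes -di, giving *agufdi*.
The final sound of *veno* is /o/, which is a vowel, so the suffix is -od, giving *venood*.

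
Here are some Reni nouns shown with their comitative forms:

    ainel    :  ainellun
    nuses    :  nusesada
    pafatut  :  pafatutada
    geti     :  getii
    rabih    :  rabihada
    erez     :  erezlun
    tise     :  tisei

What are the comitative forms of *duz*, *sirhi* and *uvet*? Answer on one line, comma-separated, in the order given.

The pattern is voicing of the final sound: -ada when the stem ends in a voiceless consonant (*nuses*, *pafatut*, *rabih*); -lun when the stem ends in a voiced consonant (*ainel*, *erez*); -i when the stem ends in a vowel (*geti*, *tise*).
*duz* — final sound /z/ (a voiced consonant) → -lun → *duzlun*.
*sirhi*: final sound = /i/, a vowel → -i → *sirhii*.
The final sound of *uvet* is /t/, which is a voiceless consonant, so the suffix is -ada, giving *uvetada*.

duzlun, sirhii, uvetada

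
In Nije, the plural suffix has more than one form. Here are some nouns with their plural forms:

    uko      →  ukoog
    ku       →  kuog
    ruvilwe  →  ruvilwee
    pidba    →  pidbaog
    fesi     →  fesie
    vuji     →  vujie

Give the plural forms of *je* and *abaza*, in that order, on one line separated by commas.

jee, abazaog

Looking at the last vowel of each stem: -e when the last vowel of the stem is a front vowel (*ruvilwe*, *fesi*, *vuji*); -og when the last vowel of the stem is a back vowel (*uko*, *ku*, *pidba*).
*je* — last vowel /e/ (a front vowel) → -e → *jee*.
The last vowel of *abaza* is /a/, which is a back vowel, so the suffix is -og, giving *abazaog*.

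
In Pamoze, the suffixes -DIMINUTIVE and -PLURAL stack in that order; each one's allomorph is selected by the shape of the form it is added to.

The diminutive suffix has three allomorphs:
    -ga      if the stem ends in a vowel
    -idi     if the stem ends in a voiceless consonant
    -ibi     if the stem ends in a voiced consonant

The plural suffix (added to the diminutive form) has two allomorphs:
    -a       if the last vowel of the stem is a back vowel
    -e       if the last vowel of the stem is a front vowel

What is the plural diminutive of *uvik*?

uvikidie

*uvik* — final sound /k/ (a voiceless consonant) → -idi → *uvikidi*.
The diminutive form *uvikidi* — last vowel /i/ (a front vowel) → -e → *uvikidie*.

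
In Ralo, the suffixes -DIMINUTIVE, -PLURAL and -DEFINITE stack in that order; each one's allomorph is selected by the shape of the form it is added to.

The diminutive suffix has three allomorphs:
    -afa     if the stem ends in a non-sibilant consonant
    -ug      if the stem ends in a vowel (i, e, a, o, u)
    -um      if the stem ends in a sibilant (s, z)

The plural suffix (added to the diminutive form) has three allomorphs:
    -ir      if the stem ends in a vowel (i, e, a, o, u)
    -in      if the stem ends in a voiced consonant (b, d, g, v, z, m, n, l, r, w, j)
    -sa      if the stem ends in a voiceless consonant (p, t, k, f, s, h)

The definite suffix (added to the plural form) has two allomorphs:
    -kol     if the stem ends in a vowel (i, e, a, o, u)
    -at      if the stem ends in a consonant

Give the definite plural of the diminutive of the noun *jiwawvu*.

The final sound of *jiwawvu* is /u/, which is a vowel, so the diminutive suffix is -ug, giving *jiwawvuug*.
The final sound of the diminutive form *jiwawvuug* is /g/, which is a voiced consonant, so the plural suffix is -in, giving *jiwawvuugin*.
The plural form *jiwawvuugin* — final sound /n/ (a consonant) → -at → *jiwawvuuginat*.

jiwawvuuginat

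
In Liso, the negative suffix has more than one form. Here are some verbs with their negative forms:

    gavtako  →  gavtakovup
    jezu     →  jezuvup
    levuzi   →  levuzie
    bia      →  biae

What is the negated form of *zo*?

Looking at the last vowel of each stem: -vup when the last vowel of the stem is a rounded vowel (*gavtako*, *jezu*); -e when the last vowel of the stem is an unrounded vowel (*levuzi*, *bia*).
*zo*: last vowel = /o/, a rounded vowel → -vup → *zovup*.

zovup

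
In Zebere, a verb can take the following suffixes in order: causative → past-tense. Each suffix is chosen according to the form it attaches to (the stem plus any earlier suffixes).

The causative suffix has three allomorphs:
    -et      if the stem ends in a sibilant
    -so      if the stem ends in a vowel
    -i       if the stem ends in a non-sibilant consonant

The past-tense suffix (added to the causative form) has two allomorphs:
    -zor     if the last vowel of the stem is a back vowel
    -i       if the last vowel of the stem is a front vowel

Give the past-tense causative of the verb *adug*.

The final sound of *adug* is /g/, which is a non-sibilant consonant, so the causative suffix is -i, giving *adugi*.
Since the last vowel of the causative form *adugi* is /i/ (a front vowel), it takes -i, giving *adugii*.

adugii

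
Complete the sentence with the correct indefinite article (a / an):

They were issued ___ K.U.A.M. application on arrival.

a

The indefinite article is chosen by the initial *sound* of the following word, not its spelling.
The initialism *K.U.A.M.* is read letter by letter; the first letter, K, is pronounced /keɪ/, which begins with a consonant sound.
So the article is *a*: They were issued a K.U.A.M. application on arrival.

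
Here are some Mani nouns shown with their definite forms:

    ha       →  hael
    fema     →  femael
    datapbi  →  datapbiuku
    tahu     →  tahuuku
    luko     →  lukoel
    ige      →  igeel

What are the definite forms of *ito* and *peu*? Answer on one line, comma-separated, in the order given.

Looking at the last vowel of each stem: -uku when the last vowel of the stem is a high vowel (*datapbi*, *tahu*); -el when the last vowel of the stem is a non-high vowel (*ha*, *fema*, *luko*, *ige*).
Since the last vowel of *ito* is /o/ (a non-high vowel), it takes -el, giving *itoel*.
The last vowel of *peu* is /u/, which is a high vowel, so the suffix is -uku, giving *peuuku*.

itoel, peuuku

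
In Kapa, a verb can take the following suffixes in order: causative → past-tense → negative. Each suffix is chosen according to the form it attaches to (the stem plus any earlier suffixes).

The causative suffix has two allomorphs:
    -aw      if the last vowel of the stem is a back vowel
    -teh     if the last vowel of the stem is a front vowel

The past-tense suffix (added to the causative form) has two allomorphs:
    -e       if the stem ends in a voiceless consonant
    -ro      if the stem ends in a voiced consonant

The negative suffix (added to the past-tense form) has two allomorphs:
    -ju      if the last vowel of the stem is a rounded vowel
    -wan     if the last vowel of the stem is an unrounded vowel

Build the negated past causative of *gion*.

The last vowel of *gion* is /o/, which is a back vowel, so the causative suffix is -aw, giving *gionaw*.
Since the final consonant of the causative form *gionaw* is /w/ (voiced), it takes -ro, giving *gionawro*.
The last vowel of the past-tense form *gionawro* is /o/, which is a rounded vowel, so the negative suffix is -ju, giving *gionawroju*.

gionawroju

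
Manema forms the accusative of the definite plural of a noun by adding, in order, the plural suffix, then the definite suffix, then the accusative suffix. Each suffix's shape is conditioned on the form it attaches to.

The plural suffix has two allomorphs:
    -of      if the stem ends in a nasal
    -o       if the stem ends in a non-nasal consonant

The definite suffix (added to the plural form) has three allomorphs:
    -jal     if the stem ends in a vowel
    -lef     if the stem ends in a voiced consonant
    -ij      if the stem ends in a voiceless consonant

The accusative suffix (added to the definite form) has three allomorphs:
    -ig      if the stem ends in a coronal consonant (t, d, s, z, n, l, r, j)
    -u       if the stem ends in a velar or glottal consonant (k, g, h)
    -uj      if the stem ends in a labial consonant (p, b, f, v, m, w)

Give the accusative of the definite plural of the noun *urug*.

urugojalig

*urug* — final consonant /g/ (non-nasal) → -o → *urugo*.
Since the final sound of the plural form *urugo* is /o/ (a vowel), it takes -jal, giving *urugojal*.
Since the final consonant of the definite form *urugojal* is /l/ (coronal), it takes -ig, giving *urugojalig*.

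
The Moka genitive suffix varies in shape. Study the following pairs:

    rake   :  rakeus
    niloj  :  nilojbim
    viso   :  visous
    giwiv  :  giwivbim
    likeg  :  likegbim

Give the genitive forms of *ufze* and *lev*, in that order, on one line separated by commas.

ufzeus, levbim

The suffix is conditioned by the final sound: -bim when the stem ends in a consonant (*niloj*, *giwiv*, *likeg*); -us when the stem ends in a vowel (*rake*, *viso*).
*ufze* — final sound /e/ (a vowel) → -us → *ufzeus*.
Since the final sound of *lev* is /v/ (a consonant), it takes -bim, giving *levbim*.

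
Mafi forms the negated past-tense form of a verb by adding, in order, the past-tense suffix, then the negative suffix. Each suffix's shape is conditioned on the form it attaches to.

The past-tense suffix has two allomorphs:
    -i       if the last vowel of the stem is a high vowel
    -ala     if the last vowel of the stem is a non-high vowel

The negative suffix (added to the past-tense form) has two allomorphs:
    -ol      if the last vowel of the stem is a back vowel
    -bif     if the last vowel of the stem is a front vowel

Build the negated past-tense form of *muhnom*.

*muhnom* — last vowel /o/ (a non-high vowel) → -ala → *muhnomala*.
The last vowel of the past-tense form *muhnomala* is /a/, which is a back vowel, so the negative suffix is -ol, giving *muhnomalaol*.

muhnomalaol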